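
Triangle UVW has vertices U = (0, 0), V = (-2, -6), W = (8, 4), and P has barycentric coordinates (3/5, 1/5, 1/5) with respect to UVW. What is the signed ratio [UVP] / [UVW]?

1/5

The signed ratio [UVP]/[UVW] equals the barycentric coordinate of P at vertex W, which is 1/5.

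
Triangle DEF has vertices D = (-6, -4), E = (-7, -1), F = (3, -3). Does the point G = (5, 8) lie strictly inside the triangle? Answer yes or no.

no

Barycentric coordinates of G: (-57/14, 97/28, 45/28).
The three coordinates are negative, positive, positive; a point is interior exactly when all three are positive.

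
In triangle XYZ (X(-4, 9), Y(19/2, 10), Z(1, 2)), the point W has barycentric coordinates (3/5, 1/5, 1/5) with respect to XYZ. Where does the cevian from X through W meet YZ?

Line XW meets YZ where the X-coordinate vanishes; zeroing W's X-weight and renormalizing leaves Y, Z-weights 1/5 : 1/5 → (1/2, 1/2).
So V = (1/2)·Y + (1/2)·Z = (21/4, 6).

(21/4, 6)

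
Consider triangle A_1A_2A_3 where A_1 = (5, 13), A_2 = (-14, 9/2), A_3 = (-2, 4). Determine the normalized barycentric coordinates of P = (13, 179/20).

(3/5, -9/10, 13/10)

Signed area of the reference triangle: [A_1A_2A_3] = ½·(5·(9/2−4) + (-14)·(4−13) + (-2)·(13−(9/2))) = ½·(5/2 + 126 − 17) = 223/4.
[PA_2A_3] = ½·(13·(9/2−4) + (-14)·(4−(179/20)) + (-2)·(179/20−(9/2))) = ½·(13/2 + 693/10 − 89/10) = 669/20, so the A_1-coordinate is (669/20)/(223/4) = 3/5.
[A_1PA_3] = ½·(5·(179/20−4) + 13·(4−13) + (-2)·(13−(179/20))) = ½·(99/4 − 117 − 81/10) = -2007/40, so the A_2-coordinate is -9/10.
[A_1A_2P] = ½·(5·(9/2−(179/20)) + (-14)·(179/20−13) + 13·(13−(9/2))) = ½·(-89/4 + 567/10 + 221/2) = 2899/40, so the A_3-coordinate is 13/10.
Check: 3/5 − 9/10 + 13/10 = 1.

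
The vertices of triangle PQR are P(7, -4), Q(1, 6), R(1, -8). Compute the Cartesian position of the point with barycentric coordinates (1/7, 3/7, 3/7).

S = (1/7)·P + (3/7)·Q + (3/7)·R.
x-coordinate: (1/7)·7 + (3/7)·1 + (3/7)·1 = 13/7.
y-coordinate: (1/7)·(-4) + (3/7)·6 + (3/7)·(-8) = -10/7.

(13/7, -10/7)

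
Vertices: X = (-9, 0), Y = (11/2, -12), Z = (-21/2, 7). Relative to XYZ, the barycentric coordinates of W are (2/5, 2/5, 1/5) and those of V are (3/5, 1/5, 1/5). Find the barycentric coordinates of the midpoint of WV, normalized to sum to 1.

Since both coordinate triples sum to 1, the midpoint's barycentrics are the componentwise average.
(2/5+3/5)/2 = 1/2; similarly 3/10 and 1/5.

(1/2, 3/10, 1/5)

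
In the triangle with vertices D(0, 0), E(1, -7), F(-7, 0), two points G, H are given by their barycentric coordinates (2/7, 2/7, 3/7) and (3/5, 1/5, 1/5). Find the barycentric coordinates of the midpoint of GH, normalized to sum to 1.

Since both coordinate triples sum to 1, the midpoint's barycentrics are the componentwise average.
(2/7+3/5)/2 = 31/70; similarly 17/70 and 11/35.

(31/70, 17/70, 11/35)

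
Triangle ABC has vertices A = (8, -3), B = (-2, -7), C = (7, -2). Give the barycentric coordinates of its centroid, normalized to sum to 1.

(1/3, 1/3, 1/3)

The centroid is the average of the vertices, so each weight is 1/3.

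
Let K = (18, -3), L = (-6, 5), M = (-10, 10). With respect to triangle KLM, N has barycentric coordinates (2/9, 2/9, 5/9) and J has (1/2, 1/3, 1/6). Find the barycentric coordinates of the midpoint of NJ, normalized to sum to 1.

Since both coordinate triples sum to 1, the midpoint's barycentrics are the componentwise average.
(2/9+1/2)/2 = 13/36; similarly 5/18 and 13/36.

(13/36, 5/18, 13/36)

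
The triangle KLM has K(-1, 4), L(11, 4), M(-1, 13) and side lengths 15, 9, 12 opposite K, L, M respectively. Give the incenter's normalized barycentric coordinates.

(5/12, 1/4, 1/3)

The incenter has barycentric coordinates proportional to the opposite side lengths: (15 : 9 : 12).
Normalizing by 15+9+12 = 36 gives (5/12, 1/4, 1/3).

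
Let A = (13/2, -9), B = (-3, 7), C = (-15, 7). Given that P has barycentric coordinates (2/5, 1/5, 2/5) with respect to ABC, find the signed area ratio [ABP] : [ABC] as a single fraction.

The signed ratio [ABP]/[ABC] equals the barycentric coordinate of P at vertex C, which is 2/5.

2/5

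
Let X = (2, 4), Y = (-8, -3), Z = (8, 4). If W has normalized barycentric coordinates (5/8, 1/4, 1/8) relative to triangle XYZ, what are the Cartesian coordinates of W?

W = (5/8)·X + (1/4)·Y + (1/8)·Z.
x-coordinate: (5/8)·2 + (1/4)·(-8) + (1/8)·8 = 1/4.
y-coordinate: (5/8)·4 + (1/4)·(-3) + (1/8)·4 = 9/4.

(1/4, 9/4)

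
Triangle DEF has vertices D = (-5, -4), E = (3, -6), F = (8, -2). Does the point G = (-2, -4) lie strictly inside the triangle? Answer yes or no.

yes

Barycentric coordinates of G: (5/7, 1/7, 1/7).
The three coordinates are positive, positive, positive; a point is interior exactly when all three are positive.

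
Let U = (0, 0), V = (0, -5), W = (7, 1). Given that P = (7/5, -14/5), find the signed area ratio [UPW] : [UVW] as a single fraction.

3/5

[UVW] = ½·(0·(-5−1) + 0·(1−0) + 7·(0−(-5))) = ½·(0 + 0 + 35) = 35/2.
[UPW] = ½·(0·(-14/5−1) + (7/5)·(1−0) + 7·(0−(-14/5))) = ½·(0 + 7/5 + 98/5) = 21/2, so the ratio is (21/2)/(35/2) = 3/5.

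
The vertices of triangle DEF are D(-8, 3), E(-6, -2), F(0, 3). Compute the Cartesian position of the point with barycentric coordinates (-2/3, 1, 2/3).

(-2/3, -2)

G = (-2/3)·D + 1·E + (2/3)·F.
x-coordinate: (-2/3)·(-8) + 1·(-6) + (2/3)·0 = -2/3.
y-coordinate: (-2/3)·3 + 1·(-2) + (2/3)·3 = -2.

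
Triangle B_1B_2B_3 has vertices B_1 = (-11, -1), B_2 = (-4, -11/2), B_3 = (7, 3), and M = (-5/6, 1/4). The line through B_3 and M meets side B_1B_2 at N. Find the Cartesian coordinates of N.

Barycentric coordinates of M with respect to B_1B_2B_3: (1/3, 1/6, 1/2).
On side B_1B_2 the B_3-coordinate is zero; dropping M's B_3-weight 1/2 and renormalizing the remaining 1/3 : 1/6 gives weights 2/3, 1/3 on B_1, B_2.
N = (2/3)·(-11, -1) + (1/3)·(-4, -11/2) = (-26/3, -5/2).

(-26/3, -5/2)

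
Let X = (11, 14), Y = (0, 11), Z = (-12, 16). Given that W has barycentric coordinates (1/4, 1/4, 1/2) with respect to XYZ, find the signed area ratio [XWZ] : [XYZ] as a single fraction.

1/4

The signed ratio [XWZ]/[XYZ] equals the barycentric coordinate of W at vertex Y, which is 1/4.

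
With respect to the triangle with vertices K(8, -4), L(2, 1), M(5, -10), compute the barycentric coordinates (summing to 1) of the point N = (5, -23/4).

Signed area of the reference triangle: [KLM] = ½·(8·(1−(-10)) + 2·(-10−(-4)) + 5·(-4−1)) = ½·(88 − 12 − 25) = 51/2.
[NLM] = ½·(5·(1−(-10)) + 2·(-10−(-23/4)) + 5·(-23/4−1)) = ½·(55 − 17/2 − 135/4) = 51/8, so the K-coordinate is (51/8)/(51/2) = 1/4.
[KNM] = ½·(8·(-23/4−(-10)) + 5·(-10−(-4)) + 5·(-4−(-23/4))) = ½·(34 − 30 + 35/4) = 51/8, so the L-coordinate is 1/4.
[KLN] = ½·(8·(1−(-23/4)) + 2·(-23/4−(-4)) + 5·(-4−1)) = ½·(54 − 7/2 − 25) = 51/4, so the M-coordinate is 1/2.

(1/4, 1/4, 1/2)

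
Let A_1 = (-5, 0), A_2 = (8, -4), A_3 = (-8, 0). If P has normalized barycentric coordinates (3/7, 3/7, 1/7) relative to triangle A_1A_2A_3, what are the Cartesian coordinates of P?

(1/7, -12/7)

P = (3/7)·A_1 + (3/7)·A_2 + (1/7)·A_3.
x-coordinate: (3/7)·(-5) + (3/7)·8 + (1/7)·(-8) = 1/7.
y-coordinate: (3/7)·0 + (3/7)·(-4) + (1/7)·0 = -12/7.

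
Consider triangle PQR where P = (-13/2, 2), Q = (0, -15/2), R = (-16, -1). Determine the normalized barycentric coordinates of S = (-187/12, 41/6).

Signed area of the reference triangle: [PQR] = ½·((-13/2)·(-15/2−(-1)) + 0·(-1−2) + (-16)·(2−(-15/2))) = ½·(169/4 + 0 − 152) = -439/8.
[SQR] = ½·((-187/12)·(-15/2−(-1)) + 0·(-1−(41/6)) + (-16)·(41/6−(-15/2))) = ½·(2431/24 + 0 − 688/3) = -3073/48, so the P-coordinate is (-3073/48)/(-439/8) = 7/6.
[PSR] = ½·((-13/2)·(41/6−(-1)) + (-187/12)·(-1−2) + (-16)·(2−(41/6))) = ½·(-611/12 + 187/4 + 232/3) = 439/12, so the Q-coordinate is -2/3.
[PQS] = ½·((-13/2)·(-15/2−(41/6)) + 0·(41/6−2) + (-187/12)·(2−(-15/2))) = ½·(559/6 + 0 − 3553/24) = -439/16, so the R-coordinate is 1/2.

(7/6, -2/3, 1/2)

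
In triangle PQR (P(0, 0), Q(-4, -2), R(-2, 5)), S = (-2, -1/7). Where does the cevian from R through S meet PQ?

Barycentric coordinates of S with respect to PQR: (3/7, 3/7, 1/7).
On side PQ the R-coordinate is zero; dropping S's R-weight 1/7 and renormalizing the remaining 3/7 : 3/7 gives weights 1/2, 1/2 on P, Q.
T = (1/2)·(0, 0) + (1/2)·(-4, -2) = (-2, -1).

(-2, -1)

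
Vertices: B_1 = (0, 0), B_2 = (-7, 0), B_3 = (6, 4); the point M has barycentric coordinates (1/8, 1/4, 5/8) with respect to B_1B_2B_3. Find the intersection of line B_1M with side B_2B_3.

(16/7, 20/7)

Line B_1M meets B_2B_3 where the B_1-coordinate vanishes; zeroing M's B_1-weight and renormalizing leaves B_2, B_3-weights 1/4 : 5/8 → (2/7, 5/7).
So N = (2/7)·B_2 + (5/7)·B_3 = (16/7, 20/7).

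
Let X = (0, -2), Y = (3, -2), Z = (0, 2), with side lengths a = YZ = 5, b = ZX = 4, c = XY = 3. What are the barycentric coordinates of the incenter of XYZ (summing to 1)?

(5/12, 1/3, 1/4)

The incenter has barycentric coordinates proportional to the opposite side lengths: (5 : 4 : 3).
Normalizing by 5+4+3 = 12 gives (5/12, 1/3, 1/4).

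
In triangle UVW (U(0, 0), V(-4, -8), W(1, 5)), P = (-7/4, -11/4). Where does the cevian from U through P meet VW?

(-7/3, -11/3)

Barycentric coordinates of P with respect to UVW: (1/4, 1/2, 1/4).
On side VW the U-coordinate is zero; dropping P's U-weight 1/4 and renormalizing the remaining 1/2 : 1/4 gives weights 2/3, 1/3 on V, W.
Q = (2/3)·(-4, -8) + (1/3)·(1, 5) = (-7/3, -11/3).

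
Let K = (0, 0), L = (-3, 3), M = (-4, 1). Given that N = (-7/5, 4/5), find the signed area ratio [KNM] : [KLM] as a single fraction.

[KLM] = ½·(0·(3−1) + (-3)·(1−0) + (-4)·(0−3)) = ½·(0 − 3 + 12) = 9/2.
[KNM] = ½·(0·(4/5−1) + (-7/5)·(1−0) + (-4)·(0−(4/5))) = ½·(0 − 7/5 + 16/5) = 9/10, so the ratio is (9/10)/(9/2) = 1/5.

1/5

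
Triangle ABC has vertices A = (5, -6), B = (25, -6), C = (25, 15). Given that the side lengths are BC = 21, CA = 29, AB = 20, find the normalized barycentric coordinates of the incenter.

(3/10, 29/70, 2/7)

The incenter has barycentric coordinates proportional to the opposite side lengths: (21 : 29 : 20).
Normalizing by 21+29+20 = 70 gives (3/10, 29/70, 2/7).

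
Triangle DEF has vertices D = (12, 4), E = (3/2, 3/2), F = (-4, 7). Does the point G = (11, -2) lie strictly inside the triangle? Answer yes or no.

no

Barycentric coordinates of G: (6/13, 18/13, -11/13).
The three coordinates are positive, positive, negative; a point is interior exactly when all three are positive.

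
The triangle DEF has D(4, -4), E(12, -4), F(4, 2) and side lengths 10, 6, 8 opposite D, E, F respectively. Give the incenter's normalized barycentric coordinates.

(5/12, 1/4, 1/3)

The incenter has barycentric coordinates proportional to the opposite side lengths: (10 : 6 : 8).
Normalizing by 10+6+8 = 24 gives (5/12, 1/4, 1/3).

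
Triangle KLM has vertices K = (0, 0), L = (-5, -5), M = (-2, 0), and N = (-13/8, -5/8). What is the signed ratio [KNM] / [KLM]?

[KLM] = ½·(0·(-5−0) + (-5)·(0−0) + (-2)·(0−(-5))) = ½·(0 + 0 − 10) = -5.
[KNM] = ½·(0·(-5/8−0) + (-13/8)·(0−0) + (-2)·(0−(-5/8))) = ½·(0 + 0 − 5/4) = -5/8, so the ratio is (-5/8)/(-5) = 1/8.

1/8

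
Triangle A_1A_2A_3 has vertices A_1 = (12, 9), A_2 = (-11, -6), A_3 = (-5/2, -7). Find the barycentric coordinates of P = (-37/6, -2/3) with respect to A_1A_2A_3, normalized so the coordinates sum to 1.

(1/3, 1, -1/3)

Signed area of the reference triangle: [A_1A_2A_3] = ½·(12·(-6−(-7)) + (-11)·(-7−9) + (-5/2)·(9−(-6))) = ½·(12 + 176 − 75/2) = 301/4.
[PA_2A_3] = ½·((-37/6)·(-6−(-7)) + (-11)·(-7−(-2/3)) + (-5/2)·(-2/3−(-6))) = ½·(-37/6 + 209/3 − 40/3) = 301/12, so the A_1-coordinate is (301/12)/(301/4) = 1/3.
[A_1PA_3] = ½·(12·(-2/3−(-7)) + (-37/6)·(-7−9) + (-5/2)·(9−(-2/3))) = ½·(76 + 296/3 − 145/6) = 301/4, so the A_2-coordinate is 1.
[A_1A_2P] = ½·(12·(-6−(-2/3)) + (-11)·(-2/3−9) + (-37/6)·(9−(-6))) = ½·(-64 + 319/3 − 185/2) = -301/12, so the A_3-coordinate is -1/3.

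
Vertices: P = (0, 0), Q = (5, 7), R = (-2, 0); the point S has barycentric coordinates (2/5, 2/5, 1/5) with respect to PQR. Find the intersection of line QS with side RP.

(-2/3, 0)

Line QS meets RP where the Q-coordinate vanishes; zeroing S's Q-weight and renormalizing leaves R, P-weights 1/5 : 2/5 → (1/3, 2/3).
So T = (1/3)·R + (2/3)·P = (-2/3, 0).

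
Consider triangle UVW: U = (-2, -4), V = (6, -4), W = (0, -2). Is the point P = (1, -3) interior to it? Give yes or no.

Barycentric coordinates of P: (1/4, 1/4, 1/2).
The three coordinates are positive, positive, positive; a point is interior exactly when all three are positive.

yes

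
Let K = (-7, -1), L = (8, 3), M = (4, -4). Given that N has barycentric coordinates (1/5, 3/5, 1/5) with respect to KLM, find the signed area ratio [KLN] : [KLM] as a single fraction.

1/5

The signed ratio [KLN]/[KLM] equals the barycentric coordinate of N at vertex M, which is 1/5.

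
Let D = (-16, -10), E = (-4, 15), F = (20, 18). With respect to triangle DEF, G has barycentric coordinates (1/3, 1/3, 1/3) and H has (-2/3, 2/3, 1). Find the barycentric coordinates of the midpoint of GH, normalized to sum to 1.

(-1/6, 1/2, 2/3)

Since both coordinate triples sum to 1, the midpoint's barycentrics are the componentwise average.
(1/3+-2/3)/2 = -1/6; similarly 1/2 and 2/3.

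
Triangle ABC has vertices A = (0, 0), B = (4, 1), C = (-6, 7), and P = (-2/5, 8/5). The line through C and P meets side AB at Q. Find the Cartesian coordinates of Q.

(1, 1/4)

Barycentric coordinates of P with respect to ABC: (3/5, 1/5, 1/5).
On side AB the C-coordinate is zero; dropping P's C-weight 1/5 and renormalizing the remaining 3/5 : 1/5 gives weights 3/4, 1/4 on A, B.
Q = (3/4)·(0, 0) + (1/4)·(4, 1) = (1, 1/4).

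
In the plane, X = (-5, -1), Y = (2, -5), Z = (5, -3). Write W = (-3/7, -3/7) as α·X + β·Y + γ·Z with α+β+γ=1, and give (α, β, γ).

(5/7, -4/7, 6/7)

Signed area of the reference triangle: [XYZ] = ½·((-5)·(-5−(-3)) + 2·(-3−(-1)) + 5·(-1−(-5))) = ½·(10 − 4 + 20) = 13.
[WYZ] = ½·((-3/7)·(-5−(-3)) + 2·(-3−(-3/7)) + 5·(-3/7−(-5))) = ½·(6/7 − 36/7 + 160/7) = 65/7, so the X-coordinate is (65/7)/13 = 5/7.
[XWZ] = ½·((-5)·(-3/7−(-3)) + (-3/7)·(-3−(-1)) + 5·(-1−(-3/7))) = ½·(-90/7 + 6/7 − 20/7) = -52/7, so the Y-coordinate is -4/7.
[XYW] = ½·((-5)·(-5−(-3/7)) + 2·(-3/7−(-1)) + (-3/7)·(-1−(-5))) = ½·(160/7 + 8/7 − 12/7) = 78/7, so the Z-coordinate is 6/7.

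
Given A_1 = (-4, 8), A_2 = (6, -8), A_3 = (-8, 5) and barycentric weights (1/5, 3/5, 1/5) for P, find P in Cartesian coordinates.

P = (1/5)·A_1 + (3/5)·A_2 + (1/5)·A_3.
x-coordinate: (1/5)·(-4) + (3/5)·6 + (1/5)·(-8) = 6/5.
y-coordinate: (1/5)·8 + (3/5)·(-8) + (1/5)·5 = -11/5.

(6/5, -11/5)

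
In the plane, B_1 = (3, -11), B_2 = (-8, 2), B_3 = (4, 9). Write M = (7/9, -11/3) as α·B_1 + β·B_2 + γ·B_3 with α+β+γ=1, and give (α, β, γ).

(5/9, 2/9, 2/9)

Signed area of the reference triangle: [B_1B_2B_3] = ½·(3·(2−9) + (-8)·(9−(-11)) + 4·(-11−2)) = ½·(-21 − 160 − 52) = -233/2.
[MB_2B_3] = ½·((7/9)·(2−9) + (-8)·(9−(-11/3)) + 4·(-11/3−2)) = ½·(-49/9 − 304/3 − 68/3) = -1165/18, so the B_1-coordinate is (-1165/18)/(-233/2) = 5/9.
[B_1MB_3] = ½·(3·(-11/3−9) + (7/9)·(9−(-11)) + 4·(-11−(-11/3))) = ½·(-38 + 140/9 − 88/3) = -233/9, so the B_2-coordinate is 2/9.
[B_1B_2M] = ½·(3·(2−(-11/3)) + (-8)·(-11/3−(-11)) + (7/9)·(-11−2)) = ½·(17 − 176/3 − 91/9) = -233/9, so the B_3-coordinate is 2/9.
Check: 5/9 + 2/9 + 2/9 = 1.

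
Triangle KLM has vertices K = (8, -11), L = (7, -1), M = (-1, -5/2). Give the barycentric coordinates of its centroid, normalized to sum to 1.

The centroid is the average of the vertices, so each weight is 1/3.

(1/3, 1/3, 1/3)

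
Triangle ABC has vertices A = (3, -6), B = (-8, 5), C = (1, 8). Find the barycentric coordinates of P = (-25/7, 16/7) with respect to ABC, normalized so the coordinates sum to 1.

Signed area of the reference triangle: [ABC] = ½·(3·(5−8) + (-8)·(8−(-6)) + 1·(-6−5)) = ½·(-9 − 112 − 11) = -66.
[PBC] = ½·((-25/7)·(5−8) + (-8)·(8−(16/7)) + 1·(16/7−5)) = ½·(75/7 − 320/7 − 19/7) = -132/7, so the A-coordinate is (-132/7)/(-66) = 2/7.
[APC] = ½·(3·(16/7−8) + (-25/7)·(8−(-6)) + 1·(-6−(16/7))) = ½·(-120/7 − 50 − 58/7) = -264/7, so the B-coordinate is 4/7.
[ABP] = ½·(3·(5−(16/7)) + (-8)·(16/7−(-6)) + (-25/7)·(-6−5)) = ½·(57/7 − 464/7 + 275/7) = -66/7, so the C-coordinate is 1/7.
Check: 2/7 + 4/7 + 1/7 = 1.

(2/7, 4/7, 1/7)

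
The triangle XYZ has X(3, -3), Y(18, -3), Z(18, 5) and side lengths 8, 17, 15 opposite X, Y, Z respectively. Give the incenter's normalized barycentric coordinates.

The incenter has barycentric coordinates proportional to the opposite side lengths: (8 : 17 : 15).
Normalizing by 8+17+15 = 40 gives (1/5, 17/40, 3/8).

(1/5, 17/40, 3/8)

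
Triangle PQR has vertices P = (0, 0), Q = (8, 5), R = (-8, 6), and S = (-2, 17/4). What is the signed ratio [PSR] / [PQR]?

[PQR] = ½·(0·(5−6) + 8·(6−0) + (-8)·(0−5)) = ½·(0 + 48 + 40) = 44.
[PSR] = ½·(0·(17/4−6) + (-2)·(6−0) + (-8)·(0−(17/4))) = ½·(0 − 12 + 34) = 11, so the ratio is 11/44 = 1/4.

1/4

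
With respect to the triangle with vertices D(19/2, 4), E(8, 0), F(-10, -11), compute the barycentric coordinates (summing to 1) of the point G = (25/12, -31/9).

Signed area of the reference triangle: [DEF] = ½·((19/2)·(0−(-11)) + 8·(-11−4) + (-10)·(4−0)) = ½·(209/2 − 120 − 40) = -111/4.
[GEF] = ½·((25/12)·(0−(-11)) + 8·(-11−(-31/9)) + (-10)·(-31/9−0)) = ½·(275/12 − 544/9 + 310/9) = -37/24, so the D-coordinate is (-37/24)/(-111/4) = 1/18.
[DGF] = ½·((19/2)·(-31/9−(-11)) + (25/12)·(-11−4) + (-10)·(4−(-31/9))) = ½·(646/9 − 125/4 − 670/9) = -407/24, so the E-coordinate is 11/18.
[DEG] = ½·((19/2)·(0−(-31/9)) + 8·(-31/9−4) + (25/12)·(4−0)) = ½·(589/18 − 536/9 + 25/3) = -37/4, so the F-coordinate is 1/3.
Check: 1/18 + 11/18 + 1/3 = 1.

(1/18, 11/18, 1/3)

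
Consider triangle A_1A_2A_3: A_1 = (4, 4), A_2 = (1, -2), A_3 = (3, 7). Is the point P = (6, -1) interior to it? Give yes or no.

Barycentric coordinates of P: (43/15, -1/15, -9/5).
The three coordinates are positive, negative, negative; a point is interior exactly when all three are positive.

no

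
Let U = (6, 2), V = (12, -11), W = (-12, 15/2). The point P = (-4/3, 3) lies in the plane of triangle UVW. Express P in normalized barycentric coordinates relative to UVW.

(4/9, 1/9, 4/9)

Signed area of the reference triangle: [UVW] = ½·(6·(-11−(15/2)) + 12·(15/2−2) + (-12)·(2−(-11))) = ½·(-111 + 66 − 156) = -201/2.
[PVW] = ½·((-4/3)·(-11−(15/2)) + 12·(15/2−3) + (-12)·(3−(-11))) = ½·(74/3 + 54 − 168) = -134/3, so the U-coordinate is (-134/3)/(-201/2) = 4/9.
[UPW] = ½·(6·(3−(15/2)) + (-4/3)·(15/2−2) + (-12)·(2−3)) = ½·(-27 − 22/3 + 12) = -67/6, so the V-coordinate is 1/9.
[UVP] = ½·(6·(-11−3) + 12·(3−2) + (-4/3)·(2−(-11))) = ½·(-84 + 12 − 52/3) = -134/3, so the W-coordinate is 4/9.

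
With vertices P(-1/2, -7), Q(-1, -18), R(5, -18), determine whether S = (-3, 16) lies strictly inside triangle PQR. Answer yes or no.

no

Barycentric coordinates of S: (34/11, -3/2, -13/22).
The three coordinates are positive, negative, negative; a point is interior exactly when all three are positive.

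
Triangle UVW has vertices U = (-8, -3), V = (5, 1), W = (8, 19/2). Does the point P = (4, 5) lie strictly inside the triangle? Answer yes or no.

Barycentric coordinates of P: (41/197, 44/197, 112/197).
The three coordinates are positive, positive, positive; a point is interior exactly when all three are positive.

yes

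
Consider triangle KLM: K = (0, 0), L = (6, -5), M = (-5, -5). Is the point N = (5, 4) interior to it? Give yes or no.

no

Barycentric coordinates of N: (9/5, 1/11, -49/55).
The three coordinates are positive, positive, negative; a point is interior exactly when all three are positive.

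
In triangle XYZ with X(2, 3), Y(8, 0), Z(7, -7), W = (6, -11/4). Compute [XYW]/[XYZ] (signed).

[XYZ] = ½·(2·(0−(-7)) + 8·(-7−3) + 7·(3−0)) = ½·(14 − 80 + 21) = -45/2.
[XYW] = ½·(2·(0−(-11/4)) + 8·(-11/4−3) + 6·(3−0)) = ½·(11/2 − 46 + 18) = -45/4, so the ratio is (-45/4)/(-45/2) = 1/2.

1/2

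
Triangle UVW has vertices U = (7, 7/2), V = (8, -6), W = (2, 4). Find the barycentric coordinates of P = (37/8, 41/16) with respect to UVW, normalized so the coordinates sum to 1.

Signed area of the reference triangle: [UVW] = ½·(7·(-6−4) + 8·(4−(7/2)) + 2·(7/2−(-6))) = ½·(-70 + 4 + 19) = -47/2.
[PVW] = ½·((37/8)·(-6−4) + 8·(4−(41/16)) + 2·(41/16−(-6))) = ½·(-185/4 + 23/2 + 137/8) = -141/16, so the U-coordinate is (-141/16)/(-47/2) = 3/8.
[UPW] = ½·(7·(41/16−4) + (37/8)·(4−(7/2)) + 2·(7/2−(41/16))) = ½·(-161/16 + 37/16 + 15/8) = -47/16, so the V-coordinate is 1/8.
[UVP] = ½·(7·(-6−(41/16)) + 8·(41/16−(7/2)) + (37/8)·(7/2−(-6))) = ½·(-959/16 − 15/2 + 703/16) = -47/4, so the W-coordinate is 1/2.

(3/8, 1/8, 1/2)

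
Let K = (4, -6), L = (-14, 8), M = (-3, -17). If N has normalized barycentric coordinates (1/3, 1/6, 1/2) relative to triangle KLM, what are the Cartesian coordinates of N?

(-5/2, -55/6)

N = (1/3)·K + (1/6)·L + (1/2)·M.
x-coordinate: (1/3)·4 + (1/6)·(-14) + (1/2)·(-3) = -5/2.
y-coordinate: (1/3)·(-6) + (1/6)·8 + (1/2)·(-17) = -55/6.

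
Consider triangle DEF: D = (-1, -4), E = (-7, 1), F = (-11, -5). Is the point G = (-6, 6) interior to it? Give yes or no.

no

Barycentric coordinates of G: (-1/4, 15/8, -5/8).
The three coordinates are negative, positive, negative; a point is interior exactly when all three are positive.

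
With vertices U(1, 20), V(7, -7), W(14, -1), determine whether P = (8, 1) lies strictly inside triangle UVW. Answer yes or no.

yes

Barycentric coordinates of P: (2/9, 4/9, 1/3).
The three coordinates are positive, positive, positive; a point is interior exactly when all three are positive.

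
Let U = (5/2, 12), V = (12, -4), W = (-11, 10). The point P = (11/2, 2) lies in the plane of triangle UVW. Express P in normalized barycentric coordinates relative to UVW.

(1/5, 3/5, 1/5)

Signed area of the reference triangle: [UVW] = ½·((5/2)·(-4−10) + 12·(10−12) + (-11)·(12−(-4))) = ½·(-35 − 24 − 176) = -235/2.
[PVW] = ½·((11/2)·(-4−10) + 12·(10−2) + (-11)·(2−(-4))) = ½·(-77 + 96 − 66) = -47/2, so the U-coordinate is (-47/2)/(-235/2) = 1/5.
[UPW] = ½·((5/2)·(2−10) + (11/2)·(10−12) + (-11)·(12−2)) = ½·(-20 − 11 − 110) = -141/2, so the V-coordinate is 3/5.
[UVP] = ½·((5/2)·(-4−2) + 12·(2−12) + (11/2)·(12−(-4))) = ½·(-15 − 120 + 88) = -47/2, so the W-coordinate is 1/5.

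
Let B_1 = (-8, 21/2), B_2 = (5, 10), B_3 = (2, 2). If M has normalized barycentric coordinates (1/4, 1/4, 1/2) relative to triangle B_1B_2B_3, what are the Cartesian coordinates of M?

(1/4, 49/8)

M = (1/4)·B_1 + (1/4)·B_2 + (1/2)·B_3.
x-coordinate: (1/4)·(-8) + (1/4)·5 + (1/2)·2 = 1/4.
y-coordinate: (1/4)·(21/2) + (1/4)·10 + (1/2)·2 = 49/8.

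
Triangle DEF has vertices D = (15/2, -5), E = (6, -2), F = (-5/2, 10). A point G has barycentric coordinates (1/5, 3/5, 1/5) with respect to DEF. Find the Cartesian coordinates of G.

(23/5, -1/5)

G = (1/5)·D + (3/5)·E + (1/5)·F.
x-coordinate: (1/5)·(15/2) + (3/5)·6 + (1/5)·(-5/2) = 23/5.
y-coordinate: (1/5)·(-5) + (3/5)·(-2) + (1/5)·10 = -1/5.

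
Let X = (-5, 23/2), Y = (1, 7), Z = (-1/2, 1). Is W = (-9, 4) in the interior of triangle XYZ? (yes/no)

Barycentric coordinates of W: (74/57, -101/57, 28/19).
The three coordinates are positive, negative, positive; a point is interior exactly when all three are positive.

no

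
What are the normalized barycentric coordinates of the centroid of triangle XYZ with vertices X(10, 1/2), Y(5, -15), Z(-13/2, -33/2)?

(1/3, 1/3, 1/3)

The centroid is the average of the vertices, so each weight is 1/3.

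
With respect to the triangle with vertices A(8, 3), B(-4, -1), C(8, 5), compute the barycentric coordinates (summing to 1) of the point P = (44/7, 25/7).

Signed area of the reference triangle: [ABC] = ½·(8·(-1−5) + (-4)·(5−3) + 8·(3−(-1))) = ½·(-48 − 8 + 32) = -12.
[PBC] = ½·((44/7)·(-1−5) + (-4)·(5−(25/7)) + 8·(25/7−(-1))) = ½·(-264/7 − 40/7 + 256/7) = -24/7, so the A-coordinate is (-24/7)/(-12) = 2/7.
[APC] = ½·(8·(25/7−5) + (44/7)·(5−3) + 8·(3−(25/7))) = ½·(-80/7 + 88/7 − 32/7) = -12/7, so the B-coordinate is 1/7.
[ABP] = ½·(8·(-1−(25/7)) + (-4)·(25/7−3) + (44/7)·(3−(-1))) = ½·(-256/7 − 16/7 + 176/7) = -48/7, so the C-coordinate is 4/7.
Check: 2/7 + 1/7 + 4/7 = 1.

(2/7, 1/7, 4/7)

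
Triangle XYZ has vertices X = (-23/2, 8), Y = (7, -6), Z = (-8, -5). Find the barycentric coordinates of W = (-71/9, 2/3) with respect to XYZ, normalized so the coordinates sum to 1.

(4/9, 1/9, 4/9)

Signed area of the reference triangle: [XYZ] = ½·((-23/2)·(-6−(-5)) + 7·(-5−8) + (-8)·(8−(-6))) = ½·(23/2 − 91 − 112) = -383/4.
[WYZ] = ½·((-71/9)·(-6−(-5)) + 7·(-5−(2/3)) + (-8)·(2/3−(-6))) = ½·(71/9 − 119/3 − 160/3) = -383/9, so the X-coordinate is (-383/9)/(-383/4) = 4/9.
[XWZ] = ½·((-23/2)·(2/3−(-5)) + (-71/9)·(-5−8) + (-8)·(8−(2/3))) = ½·(-391/6 + 923/9 − 176/3) = -383/36, so the Y-coordinate is 1/9.
[XYW] = ½·((-23/2)·(-6−(2/3)) + 7·(2/3−8) + (-71/9)·(8−(-6))) = ½·(230/3 − 154/3 − 994/9) = -383/9, so the Z-coordinate is 4/9.
Check: 4/9 + 1/9 + 4/9 = 1.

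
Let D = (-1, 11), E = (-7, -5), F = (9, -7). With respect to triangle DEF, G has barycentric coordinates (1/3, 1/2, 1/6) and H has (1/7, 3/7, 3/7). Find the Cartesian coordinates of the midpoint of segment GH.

Barycentric coordinates of the midpoint are the average: (5/21, 13/28, 25/84).
Converting: (5/21)·D + (13/28)·E + (25/84)·F = (-17/21, -25/14).

(-17/21, -25/14)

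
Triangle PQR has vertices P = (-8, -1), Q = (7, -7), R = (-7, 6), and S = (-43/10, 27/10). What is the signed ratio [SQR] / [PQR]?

1/10

[PQR] = ½·((-8)·(-7−6) + 7·(6−(-1)) + (-7)·(-1−(-7))) = ½·(104 + 49 − 42) = 111/2.
[SQR] = ½·((-43/10)·(-7−6) + 7·(6−(27/10)) + (-7)·(27/10−(-7))) = ½·(559/10 + 231/10 − 679/10) = 111/20, so the ratio is (111/20)/(111/2) = 1/10.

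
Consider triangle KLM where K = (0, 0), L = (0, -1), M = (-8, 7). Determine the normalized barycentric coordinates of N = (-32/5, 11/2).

(1/10, 1/10, 4/5)

Signed area of the reference triangle: [KLM] = ½·(0·(-1−7) + 0·(7−0) + (-8)·(0−(-1))) = ½·(0 + 0 − 8) = -4.
[NLM] = ½·((-32/5)·(-1−7) + 0·(7−(11/2)) + (-8)·(11/2−(-1))) = ½·(256/5 + 0 − 52) = -2/5, so the K-coordinate is (-2/5)/(-4) = 1/10.
[KNM] = ½·(0·(11/2−7) + (-32/5)·(7−0) + (-8)·(0−(11/2))) = ½·(0 − 224/5 + 44) = -2/5, so the L-coordinate is 1/10.
[KLN] = ½·(0·(-1−(11/2)) + 0·(11/2−0) + (-32/5)·(0−(-1))) = ½·(0 + 0 − 32/5) = -16/5, so the M-coordinate is 4/5.
Check: 1/10 + 1/10 + 4/5 = 1.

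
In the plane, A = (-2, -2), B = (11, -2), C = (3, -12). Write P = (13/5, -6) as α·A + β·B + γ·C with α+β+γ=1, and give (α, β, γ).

(2/5, 1/5, 2/5)

Signed area of the reference triangle: [ABC] = ½·((-2)·(-2−(-12)) + 11·(-12−(-2)) + 3·(-2−(-2))) = ½·(-20 − 110 + 0) = -65.
[PBC] = ½·((13/5)·(-2−(-12)) + 11·(-12−(-6)) + 3·(-6−(-2))) = ½·(26 − 66 − 12) = -26, so the A-coordinate is (-26)/(-65) = 2/5.
[APC] = ½·((-2)·(-6−(-12)) + (13/5)·(-12−(-2)) + 3·(-2−(-6))) = ½·(-12 − 26 + 12) = -13, so the B-coordinate is 1/5.
[ABP] = ½·((-2)·(-2−(-6)) + 11·(-6−(-2)) + (13/5)·(-2−(-2))) = ½·(-8 − 44 + 0) = -26, so the C-coordinate is 2/5.
Check: 2/5 + 1/5 + 2/5 = 1.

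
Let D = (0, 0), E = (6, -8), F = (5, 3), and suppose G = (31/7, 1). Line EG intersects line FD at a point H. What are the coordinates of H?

(25/6, 5/2)

Barycentric coordinates of G with respect to DEF: (1/7, 1/7, 5/7).
On side FD the E-coordinate is zero; dropping G's E-weight 1/7 and renormalizing the remaining 5/7 : 1/7 gives weights 5/6, 1/6 on F, D.
H = (5/6)·(5, 3) + (1/6)·(0, 0) = (25/6, 5/2).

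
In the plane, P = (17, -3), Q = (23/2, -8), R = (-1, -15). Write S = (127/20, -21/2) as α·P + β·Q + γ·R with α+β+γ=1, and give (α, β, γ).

Signed area of the reference triangle: [PQR] = ½·(17·(-8−(-15)) + (23/2)·(-15−(-3)) + (-1)·(-3−(-8))) = ½·(119 − 138 − 5) = -12.
[SQR] = ½·((127/20)·(-8−(-15)) + (23/2)·(-15−(-21/2)) + (-1)·(-21/2−(-8))) = ½·(889/20 − 207/4 + 5/2) = -12/5, so the P-coordinate is (-12/5)/(-12) = 1/5.
[PSR] = ½·(17·(-21/2−(-15)) + (127/20)·(-15−(-3)) + (-1)·(-3−(-21/2))) = ½·(153/2 − 381/5 − 15/2) = -18/5, so the Q-coordinate is 3/10.
[PQS] = ½·(17·(-8−(-21/2)) + (23/2)·(-21/2−(-3)) + (127/20)·(-3−(-8))) = ½·(85/2 − 345/4 + 127/4) = -6, so the R-coordinate is 1/2.

(1/5, 3/10, 1/2)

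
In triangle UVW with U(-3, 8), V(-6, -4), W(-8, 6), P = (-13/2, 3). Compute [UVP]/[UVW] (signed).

1/2

[UVW] = ½·((-3)·(-4−6) + (-6)·(6−8) + (-8)·(8−(-4))) = ½·(30 + 12 − 96) = -27.
[UVP] = ½·((-3)·(-4−3) + (-6)·(3−8) + (-13/2)·(8−(-4))) = ½·(21 + 30 − 78) = -27/2, so the ratio is (-27/2)/(-27) = 1/2.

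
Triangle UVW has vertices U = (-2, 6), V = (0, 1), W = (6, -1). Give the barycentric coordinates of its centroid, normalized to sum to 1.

(1/3, 1/3, 1/3)

The centroid is the average of the vertices, so each weight is 1/3.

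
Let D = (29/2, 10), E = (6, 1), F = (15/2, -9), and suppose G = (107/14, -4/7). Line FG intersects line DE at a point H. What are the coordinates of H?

(77/10, 14/5)

Barycentric coordinates of G with respect to DEF: (1/7, 4/7, 2/7).
On side DE the F-coordinate is zero; dropping G's F-weight 2/7 and renormalizing the remaining 1/7 : 4/7 gives weights 1/5, 4/5 on D, E.
H = (1/5)·(29/2, 10) + (4/5)·(6, 1) = (77/10, 14/5).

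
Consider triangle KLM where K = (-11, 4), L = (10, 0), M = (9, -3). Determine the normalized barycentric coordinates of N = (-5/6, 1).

Signed area of the reference triangle: [KLM] = ½·((-11)·(0−(-3)) + 10·(-3−4) + 9·(4−0)) = ½·(-33 − 70 + 36) = -67/2.
[NLM] = ½·((-5/6)·(0−(-3)) + 10·(-3−1) + 9·(1−0)) = ½·(-5/2 − 40 + 9) = -67/4, so the K-coordinate is (-67/4)/(-67/2) = 1/2.
[KNM] = ½·((-11)·(1−(-3)) + (-5/6)·(-3−4) + 9·(4−1)) = ½·(-44 + 35/6 + 27) = -67/12, so the L-coordinate is 1/6.
[KLN] = ½·((-11)·(0−1) + 10·(1−4) + (-5/6)·(4−0)) = ½·(11 − 30 − 10/3) = -67/6, so the M-coordinate is 1/3.

(1/2, 1/6, 1/3)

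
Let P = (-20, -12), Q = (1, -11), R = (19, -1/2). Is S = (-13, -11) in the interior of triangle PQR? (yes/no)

Barycentric coordinates of S: (98/135, 83/405, 28/405).
The three coordinates are positive, positive, positive; a point is interior exactly when all three are positive.

yes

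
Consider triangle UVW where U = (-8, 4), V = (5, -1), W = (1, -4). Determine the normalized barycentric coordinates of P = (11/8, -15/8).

Signed area of the reference triangle: [UVW] = ½·((-8)·(-1−(-4)) + 5·(-4−4) + 1·(4−(-1))) = ½·(-24 − 40 + 5) = -59/2.
[PVW] = ½·((11/8)·(-1−(-4)) + 5·(-4−(-15/8)) + 1·(-15/8−(-1))) = ½·(33/8 − 85/8 − 7/8) = -59/16, so the U-coordinate is (-59/16)/(-59/2) = 1/8.
[UPW] = ½·((-8)·(-15/8−(-4)) + (11/8)·(-4−4) + 1·(4−(-15/8))) = ½·(-17 − 11 + 47/8) = -177/16, so the V-coordinate is 3/8.
[UVP] = ½·((-8)·(-1−(-15/8)) + 5·(-15/8−4) + (11/8)·(4−(-1))) = ½·(-7 − 235/8 + 55/8) = -59/4, so the W-coordinate is 1/2.

(1/8, 3/8, 1/2)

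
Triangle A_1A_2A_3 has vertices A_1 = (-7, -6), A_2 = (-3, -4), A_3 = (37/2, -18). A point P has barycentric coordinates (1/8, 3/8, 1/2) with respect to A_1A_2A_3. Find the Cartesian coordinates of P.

P = (1/8)·A_1 + (3/8)·A_2 + (1/2)·A_3.
x-coordinate: (1/8)·(-7) + (3/8)·(-3) + (1/2)·(37/2) = 29/4.
y-coordinate: (1/8)·(-6) + (3/8)·(-4) + (1/2)·(-18) = -45/4.

(29/4, -45/4)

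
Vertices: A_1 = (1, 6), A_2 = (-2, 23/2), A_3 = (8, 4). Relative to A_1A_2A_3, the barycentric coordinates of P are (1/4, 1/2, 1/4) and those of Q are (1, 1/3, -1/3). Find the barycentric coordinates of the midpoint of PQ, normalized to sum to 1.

(5/8, 5/12, -1/24)

Since both coordinate triples sum to 1, the midpoint's barycentrics are the componentwise average.
(1/4+1)/2 = 5/8; similarly 5/12 and -1/24.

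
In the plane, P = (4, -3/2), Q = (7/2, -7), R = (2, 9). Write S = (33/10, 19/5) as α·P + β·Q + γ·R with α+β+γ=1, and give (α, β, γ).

(4/5, -1/5, 2/5)

Signed area of the reference triangle: [PQR] = ½·(4·(-7−9) + (7/2)·(9−(-3/2)) + 2·(-3/2−(-7))) = ½·(-64 + 147/4 + 11) = -65/8.
[SQR] = ½·((33/10)·(-7−9) + (7/2)·(9−(19/5)) + 2·(19/5−(-7))) = ½·(-264/5 + 91/5 + 108/5) = -13/2, so the P-coordinate is (-13/2)/(-65/8) = 4/5.
[PSR] = ½·(4·(19/5−9) + (33/10)·(9−(-3/2)) + 2·(-3/2−(19/5))) = ½·(-104/5 + 693/20 − 53/5) = 13/8, so the Q-coordinate is -1/5.
[PQS] = ½·(4·(-7−(19/5)) + (7/2)·(19/5−(-3/2)) + (33/10)·(-3/2−(-7))) = ½·(-216/5 + 371/20 + 363/20) = -13/4, so the R-coordinate is 2/5.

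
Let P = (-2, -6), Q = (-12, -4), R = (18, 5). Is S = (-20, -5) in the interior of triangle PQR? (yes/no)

no

Barycentric coordinates of S: (-7/25, 109/75, -13/75).
The three coordinates are negative, positive, negative; a point is interior exactly when all three are positive.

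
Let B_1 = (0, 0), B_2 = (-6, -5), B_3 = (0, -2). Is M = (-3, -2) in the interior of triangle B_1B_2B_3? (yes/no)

no

Barycentric coordinates of M: (3/4, 1/2, -1/4).
The three coordinates are positive, positive, negative; a point is interior exactly when all three are positive.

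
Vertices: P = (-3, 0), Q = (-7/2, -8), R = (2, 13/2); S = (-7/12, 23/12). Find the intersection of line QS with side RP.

(0, 39/10)

Barycentric coordinates of S with respect to PQR: (1/3, 1/6, 1/2).
On side RP the Q-coordinate is zero; dropping S's Q-weight 1/6 and renormalizing the remaining 1/2 : 1/3 gives weights 3/5, 2/5 on R, P.
T = (3/5)·(2, 13/2) + (2/5)·(-3, 0) = (0, 39/10).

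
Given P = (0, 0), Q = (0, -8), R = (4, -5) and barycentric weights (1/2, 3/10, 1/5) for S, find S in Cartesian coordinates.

S = (1/2)·P + (3/10)·Q + (1/5)·R.
x-coordinate: (1/2)·0 + (3/10)·0 + (1/5)·4 = 4/5.
y-coordinate: (1/2)·0 + (3/10)·(-8) + (1/5)·(-5) = -17/5.

(4/5, -17/5)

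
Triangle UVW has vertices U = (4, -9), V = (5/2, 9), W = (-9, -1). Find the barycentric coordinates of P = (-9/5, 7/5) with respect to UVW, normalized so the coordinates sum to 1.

Signed area of the reference triangle: [UVW] = ½·(4·(9−(-1)) + (5/2)·(-1−(-9)) + (-9)·(-9−9)) = ½·(40 + 20 + 162) = 111.
[PVW] = ½·((-9/5)·(9−(-1)) + (5/2)·(-1−(7/5)) + (-9)·(7/5−9)) = ½·(-18 − 6 + 342/5) = 111/5, so the U-coordinate is (111/5)/111 = 1/5.
[UPW] = ½·(4·(7/5−(-1)) + (-9/5)·(-1−(-9)) + (-9)·(-9−(7/5))) = ½·(48/5 − 72/5 + 468/5) = 222/5, so the V-coordinate is 2/5.
[UVP] = ½·(4·(9−(7/5)) + (5/2)·(7/5−(-9)) + (-9/5)·(-9−9)) = ½·(152/5 + 26 + 162/5) = 222/5, so the W-coordinate is 2/5.

(1/5, 2/5, 2/5)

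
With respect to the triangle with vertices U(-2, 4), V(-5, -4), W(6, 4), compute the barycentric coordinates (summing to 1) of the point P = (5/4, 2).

(1/4, 1/4, 1/2)

Signed area of the reference triangle: [UVW] = ½·((-2)·(-4−4) + (-5)·(4−4) + 6·(4−(-4))) = ½·(16 + 0 + 48) = 32.
[PVW] = ½·((5/4)·(-4−4) + (-5)·(4−2) + 6·(2−(-4))) = ½·(-10 − 10 + 36) = 8, so the U-coordinate is 8/32 = 1/4.
[UPW] = ½·((-2)·(2−4) + (5/4)·(4−4) + 6·(4−2)) = ½·(4 + 0 + 12) = 8, so the V-coordinate is 1/4.
[UVP] = ½·((-2)·(-4−2) + (-5)·(2−4) + (5/4)·(4−(-4))) = ½·(12 + 10 + 10) = 16, so the W-coordinate is 1/2.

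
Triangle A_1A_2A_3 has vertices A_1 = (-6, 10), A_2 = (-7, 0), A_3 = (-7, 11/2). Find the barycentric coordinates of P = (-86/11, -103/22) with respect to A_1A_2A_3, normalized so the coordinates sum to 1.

Signed area of the reference triangle: [A_1A_2A_3] = ½·((-6)·(0−(11/2)) + (-7)·(11/2−10) + (-7)·(10−0)) = ½·(33 + 63/2 − 70) = -11/4.
[PA_2A_3] = ½·((-86/11)·(0−(11/2)) + (-7)·(11/2−(-103/22)) + (-7)·(-103/22−0)) = ½·(43 − 784/11 + 721/22) = 9/4, so the A_1-coordinate is (9/4)/(-11/4) = -9/11.
[A_1PA_3] = ½·((-6)·(-103/22−(11/2)) + (-86/11)·(11/2−10) + (-7)·(10−(-103/22))) = ½·(672/11 + 387/11 − 2261/22) = -13/4, so the A_2-coordinate is 13/11.
[A_1A_2P] = ½·((-6)·(0−(-103/22)) + (-7)·(-103/22−10) + (-86/11)·(10−0)) = ½·(-309/11 + 2261/22 − 860/11) = -7/4, so the A_3-coordinate is 7/11.

(-9/11, 13/11, 7/11)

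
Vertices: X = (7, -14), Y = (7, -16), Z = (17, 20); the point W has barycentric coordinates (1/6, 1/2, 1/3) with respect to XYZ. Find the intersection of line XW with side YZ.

Line XW meets YZ where the X-coordinate vanishes; zeroing W's X-weight and renormalizing leaves Y, Z-weights 1/2 : 1/3 → (3/5, 2/5).
So V = (3/5)·Y + (2/5)·Z = (11, -8/5).

(11, -8/5)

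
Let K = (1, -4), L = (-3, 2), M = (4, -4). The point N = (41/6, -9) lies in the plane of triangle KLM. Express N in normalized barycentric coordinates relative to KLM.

(1, -5/6, 5/6)

Signed area of the reference triangle: [KLM] = ½·(1·(2−(-4)) + (-3)·(-4−(-4)) + 4·(-4−2)) = ½·(6 + 0 − 24) = -9.
[NLM] = ½·((41/6)·(2−(-4)) + (-3)·(-4−(-9)) + 4·(-9−2)) = ½·(41 − 15 − 44) = -9, so the K-coordinate is (-9)/(-9) = 1.
[KNM] = ½·(1·(-9−(-4)) + (41/6)·(-4−(-4)) + 4·(-4−(-9))) = ½·(-5 + 0 + 20) = 15/2, so the L-coordinate is -5/6.
[KLN] = ½·(1·(2−(-9)) + (-3)·(-9−(-4)) + (41/6)·(-4−2)) = ½·(11 + 15 − 41) = -15/2, so the M-coordinate is 5/6.
Check: 1 − 5/6 + 5/6 = 1.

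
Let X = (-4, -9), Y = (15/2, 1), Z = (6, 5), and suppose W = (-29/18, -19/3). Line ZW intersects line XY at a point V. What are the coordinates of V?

(-41/16, -31/4)

Barycentric coordinates of W with respect to XYZ: (7/9, 1/9, 1/9).
On side XY the Z-coordinate is zero; dropping W's Z-weight 1/9 and renormalizing the remaining 7/9 : 1/9 gives weights 7/8, 1/8 on X, Y.
V = (7/8)·(-4, -9) + (1/8)·(15/2, 1) = (-41/16, -31/4).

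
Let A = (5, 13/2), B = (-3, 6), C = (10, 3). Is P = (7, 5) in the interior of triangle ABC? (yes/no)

Barycentric coordinates of P: (34/61, 1/61, 26/61).
The three coordinates are positive, positive, positive; a point is interior exactly when all three are positive.

yes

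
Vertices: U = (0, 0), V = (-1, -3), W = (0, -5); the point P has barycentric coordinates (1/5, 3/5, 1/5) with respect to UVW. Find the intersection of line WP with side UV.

Line WP meets UV where the W-coordinate vanishes; zeroing P's W-weight and renormalizing leaves U, V-weights 1/5 : 3/5 → (1/4, 3/4).
So Q = (1/4)·U + (3/4)·V = (-3/4, -9/4).

(-3/4, -9/4)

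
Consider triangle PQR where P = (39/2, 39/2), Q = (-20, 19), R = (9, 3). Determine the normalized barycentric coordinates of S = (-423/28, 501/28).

(1/14, 6/7, 1/14)

Signed area of the reference triangle: [PQR] = ½·((39/2)·(19−3) + (-20)·(3−(39/2)) + 9·(39/2−19)) = ½·(312 + 330 + 9/2) = 1293/4.
[SQR] = ½·((-423/28)·(19−3) + (-20)·(3−(501/28)) + 9·(501/28−19)) = ½·(-1692/7 + 2085/7 − 279/28) = 1293/56, so the P-coordinate is (1293/56)/(1293/4) = 1/14.
[PSR] = ½·((39/2)·(501/28−3) + (-423/28)·(3−(39/2)) + 9·(39/2−(501/28))) = ½·(16263/56 + 13959/56 + 405/28) = 3879/14, so the Q-coordinate is 6/7.
[PQS] = ½·((39/2)·(19−(501/28)) + (-20)·(501/28−(39/2)) + (-423/28)·(39/2−19)) = ½·(1209/56 + 225/7 − 423/56) = 1293/56, so the R-coordinate is 1/14.
Check: 1/14 + 6/7 + 1/14 = 1.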